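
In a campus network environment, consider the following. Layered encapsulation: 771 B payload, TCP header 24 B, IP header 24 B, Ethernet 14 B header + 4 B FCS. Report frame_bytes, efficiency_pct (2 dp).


TCP segment = 771 + 24 = 795 B
IP packet = 795 + 24 = 819 B
Ethernet frame = 819 + 14 + 4 = 837 B
Efficiency = app / frame = 771 / 837 = 0.921147 = 92.1147% -> 92.11% (2 dp)

837, 92.11


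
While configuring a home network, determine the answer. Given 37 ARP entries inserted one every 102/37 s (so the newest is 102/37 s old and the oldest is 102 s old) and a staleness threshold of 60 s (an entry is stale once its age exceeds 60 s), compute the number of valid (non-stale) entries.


Ages are k * 102/37 s for k = 1..37 (spacing = 2.7568 s).
Entry k is valid iff k * 102/37 <= 60 iff k <= 37 * 60 / 102 = 21.7647
n_valid = floor(21.7647) = 21
(n_stale = 37 - 21 = 16)

21


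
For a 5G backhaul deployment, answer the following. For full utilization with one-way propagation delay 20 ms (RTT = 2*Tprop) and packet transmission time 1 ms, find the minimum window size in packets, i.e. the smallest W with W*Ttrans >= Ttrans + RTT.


Given: Ttrans = 1 ms, RTT = 40 ms (= 2 * Tprop, Tprop = 20 ms)
Time until first ACK returns = Ttrans + RTT = 1 + 40 = 41 ms
Need W * Ttrans >= Ttrans + RTT  ->  W >= (Ttrans + RTT) / Ttrans
(Ttrans + RTT) / Ttrans = 41 / 1 = 41
W_min = ceil(41) = 41

41


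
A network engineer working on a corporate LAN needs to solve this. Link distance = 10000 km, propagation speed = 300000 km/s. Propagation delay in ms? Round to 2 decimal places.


Given: distance = 10000 km, speed = 300000 km/s
Delay = distance / speed = 10000 / 300000 seconds
Delay in ms = 10000 * 1000 / 300000
Delay = 33.3333 ms
Rounded to 2 dp = 33.33 ms

33.33


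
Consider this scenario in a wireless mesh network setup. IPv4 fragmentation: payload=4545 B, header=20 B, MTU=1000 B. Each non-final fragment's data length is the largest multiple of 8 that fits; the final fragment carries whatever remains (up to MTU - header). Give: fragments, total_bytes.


Max data per non-final fragment = floor((MTU - header)/8)*8 = floor((1000 - 20)/8)*8 = floor(980/8)*8 = 976 B
Final fragment needs no 8-byte alignment: it can carry up to MTU - header = 980 B
Non-final fragments needed = ceil((payload - 980) / 976) = ceil(3565/976) = ceil(3.6527) = 4
Number of fragments = 4 + 1 = 5
Fragment sizes (data): 4 * 976 B + 641 B (last, 641 <= 980 OK)
Total bytes sent = payload + n_frags * header = 4545 + 5*20 = 4545 + 100 = 4645 B

5, 4645


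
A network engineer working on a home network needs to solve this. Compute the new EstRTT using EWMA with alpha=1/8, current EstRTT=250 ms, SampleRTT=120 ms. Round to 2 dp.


Given: EstRTT = 250 ms, SampleRTT = 120 ms, alpha = 1/8
New EstRTT = (1 - alpha) * EstRTT + alpha * SampleRTT
(7/8) * 250 = 218.75
(1/8) * 120 = 15
New EstRTT = 218.75 + 15 = 233.75 ms -> 233.75 ms (2 dp)

233.75


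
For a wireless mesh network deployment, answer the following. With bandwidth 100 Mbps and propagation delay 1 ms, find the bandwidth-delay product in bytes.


Given: bandwidth = 100 Mbps, delay = 1 ms
BDP in bits = 100 * 10^6 * 1 / 1000
BDP in bits = 100000
BDP in bytes = 100000 / 8 = 12500

12500


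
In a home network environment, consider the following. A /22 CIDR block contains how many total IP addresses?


Given: CIDR prefix /22
Host bits = 32 - 22 = 10
Total addresses = 2^10 = 1024

1024


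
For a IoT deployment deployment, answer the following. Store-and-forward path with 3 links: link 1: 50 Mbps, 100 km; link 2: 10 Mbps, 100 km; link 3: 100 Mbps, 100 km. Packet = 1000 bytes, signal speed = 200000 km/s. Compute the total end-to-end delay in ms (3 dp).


Packet = 1000 bytes = 8000 bits. Store-and-forward: sum (t_trans + t_prop) per link.
Link 1: t_trans = 8000/(50*10^6) s = 0.1600 ms; t_prop = 100/200000 s = 0.5000 ms; subtotal = 0.6600 ms
Link 2: t_trans = 8000/(10*10^6) s = 0.8000 ms; t_prop = 100/200000 s = 0.5000 ms; subtotal = 1.3000 ms
Link 3: t_trans = 8000/(100*10^6) s = 0.0800 ms; t_prop = 100/200000 s = 0.5000 ms; subtotal = 0.5800 ms
End-to-end = 0.6600 + 1.3000 + 0.5800 = 2.5400 ms -> 2.540 ms (3 dp)

2.540


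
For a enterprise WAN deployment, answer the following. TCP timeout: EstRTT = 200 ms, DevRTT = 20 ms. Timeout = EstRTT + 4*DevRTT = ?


Given: EstRTT = 200 ms, DevRTT = 20 ms
Timeout = EstRTT + 4 * DevRTT
4 * DevRTT = 4 * 20 = 80
Timeout = 200 + 80 = 280 ms

280


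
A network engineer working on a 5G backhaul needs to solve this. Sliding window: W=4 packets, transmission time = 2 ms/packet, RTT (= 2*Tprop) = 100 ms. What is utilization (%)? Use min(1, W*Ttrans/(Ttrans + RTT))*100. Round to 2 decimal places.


Given: W = 4, Ttrans = 2 ms, RTT = 100 ms (= 2 * Tprop, Tprop = 50 ms)
Cycle time = Ttrans + RTT = 2 + 100 = 102 ms (first packet sent until its ACK returns)
W * Ttrans = 4 * 2 = 8 ms of sending per cycle
W * Ttrans / (Ttrans + RTT) = 8 / 102 = 0.078431
U = min(1, 0.078431) = 0.078431
U% = 7.84%

7.84


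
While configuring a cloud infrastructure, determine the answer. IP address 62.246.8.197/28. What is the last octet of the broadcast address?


Given: IP = 62.246.8.197, prefix = /28
Host bits = 32 - 28 = 4
Network last octet = 197 AND mask = 192
Host part size = 2^4 - 1 = 15
Broadcast last octet = 192 OR 15 = 207

207


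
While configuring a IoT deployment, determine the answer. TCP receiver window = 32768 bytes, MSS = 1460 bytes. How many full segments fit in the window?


Given: RWND = 32768 bytes, MSS = 1460 bytes
Full segments = floor(RWND / MSS)
Full segments = floor(32768 / 1460)
Full segments = floor(22.4438) = 22

22


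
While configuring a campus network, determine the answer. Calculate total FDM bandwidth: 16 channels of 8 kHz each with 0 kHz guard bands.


Given: 16 channels, 8 kHz each, guard = 0 kHz
Channel bandwidth = 16 * 8 = 128 kHz
Guard bands = 15 gaps * 0 kHz = 0 kHz
Total = 128 + 0 = 128 kHz

128


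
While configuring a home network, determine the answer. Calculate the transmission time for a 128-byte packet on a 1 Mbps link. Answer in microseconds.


Given: packet = 128 bytes, bandwidth = 1 Mbps
Packet in bits = 128 * 8 = 1024 bits
Bandwidth = 1 * 10^6 = 1000000 bps
Time = 1024 / 1000000 seconds
Time in us = 1024 * 10^6 / 1000000 = 1024

1024


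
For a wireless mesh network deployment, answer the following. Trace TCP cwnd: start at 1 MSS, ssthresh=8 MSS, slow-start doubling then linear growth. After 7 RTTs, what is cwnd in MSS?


RTT 0: cwnd = 1 MSS (initial)
RTT 1: cwnd = 2 MSS (slow start, doubled)
RTT 2: cwnd = 4 MSS (slow start, doubled)
RTT 3: cwnd = 8 MSS (slow start, doubled)
RTT 4: cwnd = 9 MSS (congestion avoidance, +1)
RTT 5: cwnd = 10 MSS (congestion avoidance, +1)
RTT 6: cwnd = 11 MSS (congestion avoidance, +1)
RTT 7: cwnd = 12 MSS (congestion avoidance, +1)

12


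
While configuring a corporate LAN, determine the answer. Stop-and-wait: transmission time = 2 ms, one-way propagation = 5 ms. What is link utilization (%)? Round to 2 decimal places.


Given: Ttrans = 2 ms, Tprop = 5 ms
RTT = 2 * Tprop = 2 * 5 = 10 ms
U = Ttrans / (Ttrans + RTT)
U = 2 / (2 + 10)
U = 2 / 12 = 0.166667
U% = 16.67%

16.67


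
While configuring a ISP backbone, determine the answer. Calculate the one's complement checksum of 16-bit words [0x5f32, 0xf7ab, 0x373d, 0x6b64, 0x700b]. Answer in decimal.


Given words: [0x5f32, 0xf7ab, 0x373d, 0x6b64, 0x700b]
Step 1: Sum all words
Raw sum = 24370 + 63403 + 14141 + 27492 + 28683 = 158089
Step 2: Fold carry: (27017 + 2) = 27019
One's complement = ~27019 & 0xFFFF = 38516

38516


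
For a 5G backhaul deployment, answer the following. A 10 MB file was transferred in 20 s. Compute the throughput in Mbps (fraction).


Given: file = 10 MB, time = 20 s
File in Mb = 10 * 8 = 80 Mb
Throughput = 80 / 20 Mbps
Throughput = 4 Mbps

4


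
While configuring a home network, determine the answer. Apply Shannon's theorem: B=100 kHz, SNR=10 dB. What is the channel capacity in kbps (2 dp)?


Given: B = 100 kHz, SNR = 10 dB
SNR linear = 10^(10/10) = 10
1 + SNR = 11
log2(11) = 3.4594316186
C = 100 * 1000 * 3.4594316186 = 345943.1619 bps
C = 345.943162 kbps -> 345.94 kbps (2 dp)

345.94


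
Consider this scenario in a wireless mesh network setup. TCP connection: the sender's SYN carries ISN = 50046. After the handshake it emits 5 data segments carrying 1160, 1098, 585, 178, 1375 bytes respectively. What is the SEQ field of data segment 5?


The SYN occupies sequence number ISN = 50046, so the first data byte is ISN + 1 = 50047.
SEQ of data segment i = (ISN + 1) + sum of payload sizes of segments 1..i-1.
Segment 1: SEQ = 50047, payload = 1160 bytes
Segment 2: SEQ = 51207, payload = 1098 bytes
Segment 3: SEQ = 52305, payload = 585 bytes
Segment 4: SEQ = 52890, payload = 178 bytes
Segment 5: SEQ = 53068, payload = 1375 bytes
SEQ of segment 5 = 50047 + 1160 + 1098 + 585 + 178 = 53068

53068


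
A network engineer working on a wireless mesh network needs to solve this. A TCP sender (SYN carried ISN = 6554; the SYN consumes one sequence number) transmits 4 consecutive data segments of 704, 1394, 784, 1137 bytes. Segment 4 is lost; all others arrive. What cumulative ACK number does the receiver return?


SYN uses sequence number 6554; first data byte = ISN + 1 = 6555.
Segment 1: SEQ = 6555, len = 704 B, covers [6555, 7258]
Segment 2: SEQ = 7259, len = 1394 B, covers [7259, 8652]
Segment 3: SEQ = 8653, len = 784 B, covers [8653, 9436]
Segment 4: SEQ = 9437, len = 1137 B, covers [9437, 10573] [LOST]
In-order data received: bytes [6555, 9436] (segments 1..3).
Segment 4 missing -> gap begins at byte 9437.
Cumulative ACK = next expected in-order byte = 6555 + 704 + 1394 + 784 = 9437

9437


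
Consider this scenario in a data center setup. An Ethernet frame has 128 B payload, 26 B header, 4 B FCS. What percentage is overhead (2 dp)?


Given: payload = 128 B, header = 26 B, trailer = 4 B
Overhead bytes = header + trailer = 26 + 4 = 30
Total frame = payload + overhead = 128 + 30 = 158
Overhead % = 30 / 158 * 100 = 18.9873% -> 18.99% (2 dp)

18.99


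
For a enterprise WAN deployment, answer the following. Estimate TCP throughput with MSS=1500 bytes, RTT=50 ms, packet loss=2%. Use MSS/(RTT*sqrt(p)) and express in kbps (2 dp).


Given: MSS = 1500 bytes, RTT = 50 ms, loss = 2%
RTT in seconds = 50 / 1000 = 0.05
Loss rate = 2% = 0.02
sqrt(loss) = sqrt(0.02) = 0.141421356237
Throughput (bytes/s) = 1500 / (0.05 * 0.141421356237) = 212132.0344
Throughput (kbps) = 212132.0344 * 8 / 1000 = 1697.056275 -> 1697.06 kbps (2 dp)

1697.06


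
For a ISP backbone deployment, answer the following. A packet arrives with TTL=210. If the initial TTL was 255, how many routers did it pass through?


Given: initial TTL = 255, received TTL = 210
Hops = initial TTL - received TTL
Hops = 255 - 210 = 45

45


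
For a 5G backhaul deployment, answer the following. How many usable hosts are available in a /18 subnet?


Given: subnet mask /18
Host bits = 32 - 18 = 14
Total addresses = 2^14 = 16384
Usable hosts = 16384 - 2 (network + broadcast) = 16382

16382


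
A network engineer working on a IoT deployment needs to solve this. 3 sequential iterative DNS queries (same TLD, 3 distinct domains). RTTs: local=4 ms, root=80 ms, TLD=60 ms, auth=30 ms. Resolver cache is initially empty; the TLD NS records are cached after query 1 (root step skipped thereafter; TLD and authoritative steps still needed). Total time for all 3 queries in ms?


Lookup 1 (cold cache): local + root + TLD + auth = 4 + 80 + 60 + 30 = 174 ms
Lookups 2..3 (TLD NS cached -> skip root; new domain -> still ask TLD and auth): local + TLD + auth = 4 + 60 + 30 = 94 ms each
Remaining 2 lookups: 2 * 94 = 188 ms
Total = 174 + 188 = 362 ms

362


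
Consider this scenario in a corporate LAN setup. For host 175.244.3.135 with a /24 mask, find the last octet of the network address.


Given: IP = 175.244.3.135, prefix = /24
Subnet mask = 255.255.255.0
Last octet of IP: 135
Last octet of mask: 0
Network last octet = 135 AND 0 = 0

0


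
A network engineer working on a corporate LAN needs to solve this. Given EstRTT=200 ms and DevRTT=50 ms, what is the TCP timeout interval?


Given: EstRTT = 200 ms, DevRTT = 50 ms
Timeout = EstRTT + 4 * DevRTT
4 * DevRTT = 4 * 50 = 200
Timeout = 200 + 200 = 400 ms

400


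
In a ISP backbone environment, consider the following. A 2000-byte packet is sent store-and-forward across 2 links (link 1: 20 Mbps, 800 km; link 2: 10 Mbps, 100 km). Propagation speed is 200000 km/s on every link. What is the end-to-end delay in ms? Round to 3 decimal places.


Packet = 2000 bytes = 16000 bits. Store-and-forward: sum (t_trans + t_prop) per link.
Link 1: t_trans = 16000/(20*10^6) s = 0.8000 ms; t_prop = 800/200000 s = 4.0000 ms; subtotal = 4.8000 ms
Link 2: t_trans = 16000/(10*10^6) s = 1.6000 ms; t_prop = 100/200000 s = 0.5000 ms; subtotal = 2.1000 ms
End-to-end = 4.8000 + 2.1000 = 6.9000 ms -> 6.900 ms (3 dp)

6.900


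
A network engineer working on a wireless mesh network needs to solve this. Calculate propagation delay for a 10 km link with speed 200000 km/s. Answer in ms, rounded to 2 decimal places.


Given: distance = 10 km, speed = 200000 km/s
Delay = distance / speed = 10 / 200000 seconds
Delay in ms = 10 * 1000 / 200000
Delay = 0.0500 ms
Rounded to 2 dp = 0.05 ms

0.05


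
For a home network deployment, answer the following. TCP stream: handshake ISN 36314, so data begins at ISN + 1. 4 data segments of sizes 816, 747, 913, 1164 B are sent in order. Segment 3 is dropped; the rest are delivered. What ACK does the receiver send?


SYN uses sequence number 36314; first data byte = ISN + 1 = 36315.
Segment 1: SEQ = 36315, len = 816 B, covers [36315, 37130]
Segment 2: SEQ = 37131, len = 747 B, covers [37131, 37877]
Segment 3: SEQ = 37878, len = 913 B, covers [37878, 38790] [LOST]
Segment 4: SEQ = 38791, len = 1164 B, covers [38791, 39954]
In-order data received: bytes [36315, 37877] (segments 1..2).
Segment 3 missing -> gap begins at byte 37878; later segments buffered out of order.
Cumulative ACK = next expected in-order byte = 36315 + 816 + 747 = 37878

37878


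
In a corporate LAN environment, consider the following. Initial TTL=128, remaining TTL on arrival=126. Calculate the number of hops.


Given: initial TTL = 128, received TTL = 126
Hops = initial TTL - received TTL
Hops = 128 - 126 = 2

2


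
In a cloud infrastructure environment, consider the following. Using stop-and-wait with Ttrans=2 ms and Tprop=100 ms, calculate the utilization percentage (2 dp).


Given: Ttrans = 2 ms, Tprop = 100 ms
RTT = 2 * Tprop = 2 * 100 = 200 ms
U = Ttrans / (Ttrans + RTT)
U = 2 / (2 + 200)
U = 2 / 202 = 0.009901
U% = 0.99%

0.99


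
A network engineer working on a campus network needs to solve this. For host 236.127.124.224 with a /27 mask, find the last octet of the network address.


Given: IP = 236.127.124.224, prefix = /27
Subnet mask = 255.255.255.224
Last octet of IP: 224
Last octet of mask: 224
Network last octet = 224 AND 224 = 224

224


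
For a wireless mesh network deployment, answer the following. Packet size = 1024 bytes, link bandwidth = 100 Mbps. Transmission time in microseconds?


Given: packet = 1024 bytes, bandwidth = 100 Mbps
Packet in bits = 1024 * 8 = 8192 bits
Bandwidth = 100 * 10^6 = 100000000 bps
Time = 8192 / 100000000 seconds
Time in us = 8192 * 10^6 / 100000000 = 81.92

81.92


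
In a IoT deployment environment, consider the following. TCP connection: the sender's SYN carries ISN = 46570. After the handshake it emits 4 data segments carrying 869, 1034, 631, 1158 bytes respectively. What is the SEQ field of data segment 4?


The SYN occupies sequence number ISN = 46570, so the first data byte is ISN + 1 = 46571.
SEQ of data segment i = (ISN + 1) + sum of payload sizes of segments 1..i-1.
Segment 1: SEQ = 46571, payload = 869 bytes
Segment 2: SEQ = 47440, payload = 1034 bytes
Segment 3: SEQ = 48474, payload = 631 bytes
Segment 4: SEQ = 49105, payload = 1158 bytes
SEQ of segment 4 = 46571 + 869 + 1034 + 631 = 49105

49105


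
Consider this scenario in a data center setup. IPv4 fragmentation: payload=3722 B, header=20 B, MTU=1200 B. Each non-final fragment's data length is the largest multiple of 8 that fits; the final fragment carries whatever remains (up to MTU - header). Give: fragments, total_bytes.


Max data per non-final fragment = floor((MTU - header)/8)*8 = floor((1200 - 20)/8)*8 = floor(1180/8)*8 = 1176 B
Final fragment needs no 8-byte alignment: it can carry up to MTU - header = 1180 B
Non-final fragments needed = ceil((payload - 1180) / 1176) = ceil(2542/1176) = ceil(2.1616) = 3
Number of fragments = 3 + 1 = 4
Fragment sizes (data): 3 * 1176 B + 194 B (last, 194 <= 1180 OK)
Total bytes sent = payload + n_frags * header = 3722 + 4*20 = 3722 + 80 = 3802 B

4, 3802


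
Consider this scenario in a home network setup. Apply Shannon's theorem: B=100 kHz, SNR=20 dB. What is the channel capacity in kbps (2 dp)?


Given: B = 100 kHz, SNR = 20 dB
SNR linear = 10^(20/10) = 100
1 + SNR = 101
log2(101) = 6.6582114828
C = 100 * 1000 * 6.6582114828 = 665821.1483 bps
C = 665.821148 kbps -> 665.82 kbps (2 dp)

665.82


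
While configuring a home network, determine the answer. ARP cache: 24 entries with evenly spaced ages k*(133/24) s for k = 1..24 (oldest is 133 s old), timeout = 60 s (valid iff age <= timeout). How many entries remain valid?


Ages are k * 133/24 s for k = 1..24 (spacing = 5.5417 s).
Entry k is valid iff k * 133/24 <= 60 iff k <= 24 * 60 / 133 = 10.8271
n_valid = floor(10.8271) = 10
(n_stale = 24 - 10 = 14)

10


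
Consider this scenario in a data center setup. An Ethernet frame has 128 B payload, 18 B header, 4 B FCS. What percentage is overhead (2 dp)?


Given: payload = 128 B, header = 18 B, trailer = 4 B
Overhead bytes = header + trailer = 18 + 4 = 22
Total frame = payload + overhead = 128 + 22 = 150
Overhead % = 22 / 150 * 100 = 14.6667% -> 14.67% (2 dp)

14.67


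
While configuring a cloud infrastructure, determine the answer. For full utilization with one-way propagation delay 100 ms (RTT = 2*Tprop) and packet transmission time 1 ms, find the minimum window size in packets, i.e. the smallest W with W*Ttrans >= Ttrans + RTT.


Given: Ttrans = 1 ms, RTT = 200 ms (= 2 * Tprop, Tprop = 100 ms)
Time until first ACK returns = Ttrans + RTT = 1 + 200 = 201 ms
Need W * Ttrans >= Ttrans + RTT  ->  W >= (Ttrans + RTT) / Ttrans
(Ttrans + RTT) / Ttrans = 201 / 1 = 201
W_min = ceil(201) = 201

201


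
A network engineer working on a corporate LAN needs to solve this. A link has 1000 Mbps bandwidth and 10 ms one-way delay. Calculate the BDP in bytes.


Given: bandwidth = 1000 Mbps, delay = 10 ms
BDP in bits = 1000 * 10^6 * 10 / 1000
BDP in bits = 10000000
BDP in bytes = 10000000 / 8 = 1250000

1250000


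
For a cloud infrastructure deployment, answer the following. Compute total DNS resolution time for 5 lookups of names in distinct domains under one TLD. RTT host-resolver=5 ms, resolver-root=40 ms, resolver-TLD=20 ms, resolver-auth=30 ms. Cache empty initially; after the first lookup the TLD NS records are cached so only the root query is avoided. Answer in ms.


Lookup 1 (cold cache): local + root + TLD + auth = 5 + 40 + 20 + 30 = 95 ms
Lookups 2..5 (TLD NS cached -> skip root; new domain -> still ask TLD and auth): local + TLD + auth = 5 + 20 + 30 = 55 ms each
Remaining 4 lookups: 4 * 55 = 220 ms
Total = 95 + 220 = 315 ms

315


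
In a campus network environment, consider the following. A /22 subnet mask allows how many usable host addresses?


Given: subnet mask /22
Host bits = 32 - 22 = 10
Total addresses = 2^10 = 1024
Usable hosts = 1024 - 2 (network + broadcast) = 1022

1022


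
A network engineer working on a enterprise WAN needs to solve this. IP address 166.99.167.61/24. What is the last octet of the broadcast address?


Given: IP = 166.99.167.61, prefix = /24
Host bits = 32 - 24 = 8
Network last octet = 61 AND mask = 0
Host part size = 2^8 - 1 = 255
Broadcast last octet = 0 OR 255 = 255

255


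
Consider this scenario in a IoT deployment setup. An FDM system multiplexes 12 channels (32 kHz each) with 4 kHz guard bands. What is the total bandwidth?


Given: 12 channels, 32 kHz each, guard = 4 kHz
Channel bandwidth = 12 * 32 = 384 kHz
Guard bands = 11 gaps * 4 kHz = 44 kHz
Total = 384 + 44 = 428 kHz

428


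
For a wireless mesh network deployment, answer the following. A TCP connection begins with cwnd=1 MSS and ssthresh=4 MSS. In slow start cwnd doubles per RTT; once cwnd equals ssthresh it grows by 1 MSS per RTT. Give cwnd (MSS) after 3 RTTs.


RTT 0: cwnd = 1 MSS (initial)
RTT 1: cwnd = 2 MSS (slow start, doubled)
RTT 2: cwnd = 4 MSS (slow start, doubled)
RTT 3: cwnd = 5 MSS (congestion avoidance, +1)

5


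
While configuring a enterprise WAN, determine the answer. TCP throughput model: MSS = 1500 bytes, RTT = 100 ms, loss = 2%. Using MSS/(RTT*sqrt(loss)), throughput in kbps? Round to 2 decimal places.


Given: MSS = 1500 bytes, RTT = 100 ms, loss = 2%
RTT in seconds = 100 / 1000 = 0.1
Loss rate = 2% = 0.02
sqrt(loss) = sqrt(0.02) = 0.141421356237
Throughput (bytes/s) = 1500 / (0.1 * 0.141421356237) = 106066.0172
Throughput (kbps) = 106066.0172 * 8 / 1000 = 848.528137 -> 848.53 kbps (2 dp)

848.53


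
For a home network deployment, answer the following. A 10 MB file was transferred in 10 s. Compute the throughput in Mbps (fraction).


Given: file = 10 MB, time = 10 s
File in Mb = 10 * 8 = 80 Mb
Throughput = 80 / 10 Mbps
Throughput = 8 Mbps

8


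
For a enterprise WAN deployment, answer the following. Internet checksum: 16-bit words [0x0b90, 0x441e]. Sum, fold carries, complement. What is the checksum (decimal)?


Given words: [0x0b90, 0x441e]
Step 1: Sum all words
Raw sum = 2960 + 17438 = 20398
One's complement = ~20398 & 0xFFFF = 45137

45137


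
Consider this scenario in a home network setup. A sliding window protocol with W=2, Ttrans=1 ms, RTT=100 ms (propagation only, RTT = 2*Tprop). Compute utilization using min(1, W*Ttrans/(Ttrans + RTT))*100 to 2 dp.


Given: W = 2, Ttrans = 1 ms, RTT = 100 ms (= 2 * Tprop, Tprop = 50 ms)
Cycle time = Ttrans + RTT = 1 + 100 = 101 ms (first packet sent until its ACK returns)
W * Ttrans = 2 * 1 = 2 ms of sending per cycle
W * Ttrans / (Ttrans + RTT) = 2 / 101 = 0.019802
U = min(1, 0.019802) = 0.019802
U% = 1.98%

1.98


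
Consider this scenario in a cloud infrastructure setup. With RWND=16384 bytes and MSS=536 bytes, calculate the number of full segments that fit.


Given: RWND = 16384 bytes, MSS = 536 bytes
Full segments = floor(RWND / MSS)
Full segments = floor(16384 / 536)
Full segments = floor(30.5672) = 30

30


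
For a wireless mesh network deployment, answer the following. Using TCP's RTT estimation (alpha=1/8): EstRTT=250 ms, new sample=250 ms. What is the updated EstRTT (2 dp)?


Given: EstRTT = 250 ms, SampleRTT = 250 ms, alpha = 1/8
New EstRTT = (1 - alpha) * EstRTT + alpha * SampleRTT
(7/8) * 250 = 218.75
(1/8) * 250 = 31.25
New EstRTT = 218.75 + 31.25 = 250 ms -> 250.00 ms (2 dp)

250.00


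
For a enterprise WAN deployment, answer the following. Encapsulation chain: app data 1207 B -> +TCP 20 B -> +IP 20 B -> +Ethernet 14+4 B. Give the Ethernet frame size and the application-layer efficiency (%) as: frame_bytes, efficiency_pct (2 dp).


TCP segment = 1207 + 20 = 1227 B
IP packet = 1227 + 20 = 1247 B
Ethernet frame = 1247 + 14 + 4 = 1265 B
Efficiency = app / frame = 1207 / 1265 = 0.954150 = 95.4150% -> 95.42% (2 dp)

1265, 95.42


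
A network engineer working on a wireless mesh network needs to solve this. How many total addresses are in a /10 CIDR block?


Given: CIDR prefix /10
Host bits = 32 - 10 = 22
Total addresses = 2^22 = 4194304

4194304


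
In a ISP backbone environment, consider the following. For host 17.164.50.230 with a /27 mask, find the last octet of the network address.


Given: IP = 17.164.50.230, prefix = /27
Subnet mask = 255.255.255.224
Last octet of IP: 230
Last octet of mask: 224
Network last octet = 230 AND 224 = 224

224


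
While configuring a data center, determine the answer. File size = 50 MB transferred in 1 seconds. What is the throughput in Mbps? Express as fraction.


Given: file = 50 MB, time = 1 s
File in Mb = 50 * 8 = 400 Mb
Throughput = 400 / 1 Mbps
Throughput = 400 Mbps

400


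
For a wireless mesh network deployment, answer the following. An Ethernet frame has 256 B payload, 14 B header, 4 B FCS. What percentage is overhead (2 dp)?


Given: payload = 256 B, header = 14 B, trailer = 4 B
Overhead bytes = header + trailer = 14 + 4 = 18
Total frame = payload + overhead = 256 + 18 = 274
Overhead % = 18 / 274 * 100 = 6.5693% -> 6.57% (2 dp)

6.57


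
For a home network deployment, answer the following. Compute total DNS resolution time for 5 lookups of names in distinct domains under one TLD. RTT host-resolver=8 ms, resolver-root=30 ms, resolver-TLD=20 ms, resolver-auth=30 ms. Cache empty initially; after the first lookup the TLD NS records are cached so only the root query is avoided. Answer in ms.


Lookup 1 (cold cache): local + root + TLD + auth = 8 + 30 + 20 + 30 = 88 ms
Lookups 2..5 (TLD NS cached -> skip root; new domain -> still ask TLD and auth): local + TLD + auth = 8 + 20 + 30 = 58 ms each
Remaining 4 lookups: 4 * 58 = 232 ms
Total = 88 + 232 = 320 ms

320


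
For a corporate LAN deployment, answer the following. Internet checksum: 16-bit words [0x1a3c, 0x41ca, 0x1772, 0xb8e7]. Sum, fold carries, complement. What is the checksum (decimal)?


Given words: [0x1a3c, 0x41ca, 0x1772, 0xb8e7]
Step 1: Sum all words
Raw sum = 6716 + 16842 + 6002 + 47335 = 76895
Step 2: Fold carry: (11359 + 1) = 11360
One's complement = ~11360 & 0xFFFF = 54175

54175


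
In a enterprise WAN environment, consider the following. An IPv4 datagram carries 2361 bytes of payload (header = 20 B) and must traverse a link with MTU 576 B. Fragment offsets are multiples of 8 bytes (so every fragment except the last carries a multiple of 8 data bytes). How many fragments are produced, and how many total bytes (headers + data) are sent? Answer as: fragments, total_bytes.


Max data per non-final fragment = floor((MTU - header)/8)*8 = floor((576 - 20)/8)*8 = floor(556/8)*8 = 552 B
Final fragment needs no 8-byte alignment: it can carry up to MTU - header = 556 B
Non-final fragments needed = ceil((payload - 556) / 552) = ceil(1805/552) = ceil(3.2699) = 4
Number of fragments = 4 + 1 = 5
Fragment sizes (data): 4 * 552 B + 153 B (last, 153 <= 556 OK)
Total bytes sent = payload + n_frags * header = 2361 + 5*20 = 2361 + 100 = 2461 B

5, 2461


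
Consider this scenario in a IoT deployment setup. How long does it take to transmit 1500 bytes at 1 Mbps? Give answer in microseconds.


Given: packet = 1500 bytes, bandwidth = 1 Mbps
Packet in bits = 1500 * 8 = 12000 bits
Bandwidth = 1 * 10^6 = 1000000 bps
Time = 12000 / 1000000 seconds
Time in us = 12000 * 10^6 / 1000000 = 12000

12000


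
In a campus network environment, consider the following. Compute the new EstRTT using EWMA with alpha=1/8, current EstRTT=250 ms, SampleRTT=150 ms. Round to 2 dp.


Given: EstRTT = 250 ms, SampleRTT = 150 ms, alpha = 1/8
New EstRTT = (1 - alpha) * EstRTT + alpha * SampleRTT
(7/8) * 250 = 218.75
(1/8) * 150 = 18.75
New EstRTT = 218.75 + 18.75 = 237.5 ms -> 237.50 ms (2 dp)

237.50


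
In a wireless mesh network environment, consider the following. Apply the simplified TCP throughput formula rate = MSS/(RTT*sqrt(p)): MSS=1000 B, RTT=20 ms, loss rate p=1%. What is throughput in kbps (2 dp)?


Given: MSS = 1000 bytes, RTT = 20 ms, loss = 1%
RTT in seconds = 20 / 1000 = 0.02
Loss rate = 1% = 0.01
sqrt(loss) = sqrt(0.01) = 0.1
Throughput (bytes/s) = 1000 / (0.02 * 0.1) = 500000.0000
Throughput (kbps) = 500000.0000 * 8 / 1000 = 4000.000000 -> 4000.00 kbps (2 dp)

4000.00


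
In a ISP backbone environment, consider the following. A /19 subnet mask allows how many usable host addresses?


Given: subnet mask /19
Host bits = 32 - 19 = 13
Total addresses = 2^13 = 8192
Usable hosts = 8192 - 2 (network + broadcast) = 8190

8190


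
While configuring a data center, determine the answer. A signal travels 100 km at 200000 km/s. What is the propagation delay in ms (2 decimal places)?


Given: distance = 100 km, speed = 200000 km/s
Delay = distance / speed = 100 / 200000 seconds
Delay in ms = 100 * 1000 / 200000
Delay = 0.5000 ms
Rounded to 2 dp = 0.50 ms

0.50


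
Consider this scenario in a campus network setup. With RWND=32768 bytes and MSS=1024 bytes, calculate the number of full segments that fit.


Given: RWND = 32768 bytes, MSS = 1024 bytes
Full segments = floor(RWND / MSS)
Full segments = floor(32768 / 1024)
Full segments = floor(32.0) = 32

32


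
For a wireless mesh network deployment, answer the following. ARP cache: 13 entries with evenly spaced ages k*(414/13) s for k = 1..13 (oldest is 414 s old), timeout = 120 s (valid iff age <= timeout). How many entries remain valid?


Ages are k * 414/13 s for k = 1..13 (spacing = 31.8462 s).
Entry k is valid iff k * 414/13 <= 120 iff k <= 13 * 120 / 414 = 3.7681
n_valid = floor(3.7681) = 3
(n_stale = 13 - 3 = 10)

3


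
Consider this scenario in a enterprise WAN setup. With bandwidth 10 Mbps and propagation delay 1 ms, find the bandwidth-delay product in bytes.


Given: bandwidth = 10 Mbps, delay = 1 ms
BDP in bits = 10 * 10^6 * 1 / 1000
BDP in bits = 10000
BDP in bytes = 10000 / 8 = 1250

1250


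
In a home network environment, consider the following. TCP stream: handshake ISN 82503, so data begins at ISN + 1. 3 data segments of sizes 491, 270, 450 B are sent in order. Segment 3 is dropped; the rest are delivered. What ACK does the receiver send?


SYN uses sequence number 82503; first data byte = ISN + 1 = 82504.
Segment 1: SEQ = 82504, len = 491 B, covers [82504, 82994]
Segment 2: SEQ = 82995, len = 270 B, covers [82995, 83264]
Segment 3: SEQ = 83265, len = 450 B, covers [83265, 83714] [LOST]
In-order data received: bytes [82504, 83264] (segments 1..2).
Segment 3 missing -> gap begins at byte 83265.
Cumulative ACK = next expected in-order byte = 82504 + 491 + 270 = 83265

83265


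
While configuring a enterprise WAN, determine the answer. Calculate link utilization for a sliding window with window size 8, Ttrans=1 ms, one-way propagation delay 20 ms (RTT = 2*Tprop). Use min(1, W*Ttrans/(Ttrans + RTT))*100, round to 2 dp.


Given: W = 8, Ttrans = 1 ms, RTT = 40 ms (= 2 * Tprop, Tprop = 20 ms)
Cycle time = Ttrans + RTT = 1 + 40 = 41 ms (first packet sent until its ACK returns)
W * Ttrans = 8 * 1 = 8 ms of sending per cycle
W * Ttrans / (Ttrans + RTT) = 8 / 41 = 0.195122
U = min(1, 0.195122) = 0.195122
U% = 19.51%

19.51


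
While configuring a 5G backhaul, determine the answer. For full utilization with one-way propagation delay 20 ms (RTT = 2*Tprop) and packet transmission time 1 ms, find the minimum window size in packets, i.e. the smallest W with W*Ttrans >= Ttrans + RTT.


Given: Ttrans = 1 ms, RTT = 40 ms (= 2 * Tprop, Tprop = 20 ms)
Time until first ACK returns = Ttrans + RTT = 1 + 40 = 41 ms
Need W * Ttrans >= Ttrans + RTT  ->  W >= (Ttrans + RTT) / Ttrans
(Ttrans + RTT) / Ttrans = 41 / 1 = 41
W_min = ceil(41) = 41

41


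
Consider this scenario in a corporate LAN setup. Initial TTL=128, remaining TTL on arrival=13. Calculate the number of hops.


Given: initial TTL = 128, received TTL = 13
Hops = initial TTL - received TTL
Hops = 128 - 13 = 115

115


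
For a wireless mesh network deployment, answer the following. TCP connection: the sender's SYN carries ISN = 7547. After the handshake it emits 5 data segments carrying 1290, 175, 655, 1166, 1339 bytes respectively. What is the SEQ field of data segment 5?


The SYN occupies sequence number ISN = 7547, so the first data byte is ISN + 1 = 7548.
SEQ of data segment i = (ISN + 1) + sum of payload sizes of segments 1..i-1.
Segment 1: SEQ = 7548, payload = 1290 bytes
Segment 2: SEQ = 8838, payload = 175 bytes
Segment 3: SEQ = 9013, payload = 655 bytes
Segment 4: SEQ = 9668, payload = 1166 bytes
Segment 5: SEQ = 10834, payload = 1339 bytes
SEQ of segment 5 = 7548 + 1290 + 175 + 655 + 1166 = 10834

10834


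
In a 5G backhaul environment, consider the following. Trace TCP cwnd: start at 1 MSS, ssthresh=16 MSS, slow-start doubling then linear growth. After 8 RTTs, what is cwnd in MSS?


RTT 0: cwnd = 1 MSS (initial)
RTT 1: cwnd = 2 MSS (slow start, doubled)
RTT 2: cwnd = 4 MSS (slow start, doubled)
RTT 3: cwnd = 8 MSS (slow start, doubled)
RTT 4: cwnd = 16 MSS (slow start, doubled)
RTT 5: cwnd = 17 MSS (congestion avoidance, +1)
RTT 6: cwnd = 18 MSS (congestion avoidance, +1)
RTT 7: cwnd = 19 MSS (congestion avoidance, +1)
RTT 8: cwnd = 20 MSS (congestion avoidance, +1)

20


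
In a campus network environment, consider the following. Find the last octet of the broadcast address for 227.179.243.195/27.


Given: IP = 227.179.243.195, prefix = /27
Host bits = 32 - 27 = 5
Network last octet = 195 AND mask = 192
Host part size = 2^5 - 1 = 31
Broadcast last octet = 192 OR 31 = 223

223


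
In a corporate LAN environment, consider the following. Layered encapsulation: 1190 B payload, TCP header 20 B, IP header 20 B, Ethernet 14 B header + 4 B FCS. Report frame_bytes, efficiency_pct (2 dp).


TCP segment = 1190 + 20 = 1210 B
IP packet = 1210 + 20 = 1230 B
Ethernet frame = 1230 + 14 + 4 = 1248 B
Efficiency = app / frame = 1190 / 1248 = 0.953526 = 95.3526% -> 95.35% (2 dp)

1248, 95.35


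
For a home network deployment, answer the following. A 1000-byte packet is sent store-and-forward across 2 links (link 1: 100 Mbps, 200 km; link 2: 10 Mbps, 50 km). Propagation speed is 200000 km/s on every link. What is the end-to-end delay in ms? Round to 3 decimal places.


Packet = 1000 bytes = 8000 bits. Store-and-forward: sum (t_trans + t_prop) per link.
Link 1: t_trans = 8000/(100*10^6) s = 0.0800 ms; t_prop = 200/200000 s = 1.0000 ms; subtotal = 1.0800 ms
Link 2: t_trans = 8000/(10*10^6) s = 0.8000 ms; t_prop = 50/200000 s = 0.2500 ms; subtotal = 1.0500 ms
End-to-end = 1.0800 + 1.0500 = 2.1300 ms -> 2.130 ms (3 dp)

2.130


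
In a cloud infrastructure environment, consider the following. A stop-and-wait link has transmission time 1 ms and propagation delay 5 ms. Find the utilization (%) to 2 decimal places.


Given: Ttrans = 1 ms, Tprop = 5 ms
RTT = 2 * Tprop = 2 * 5 = 10 ms
U = Ttrans / (Ttrans + RTT)
U = 1 / (1 + 10)
U = 1 / 11 = 0.090909
U% = 9.09%

9.09


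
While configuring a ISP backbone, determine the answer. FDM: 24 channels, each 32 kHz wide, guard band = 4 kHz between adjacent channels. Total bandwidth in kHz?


Given: 24 channels, 32 kHz each, guard = 4 kHz
Channel bandwidth = 24 * 32 = 768 kHz
Guard bands = 23 gaps * 4 kHz = 92 kHz
Total = 768 + 92 = 860 kHz

860


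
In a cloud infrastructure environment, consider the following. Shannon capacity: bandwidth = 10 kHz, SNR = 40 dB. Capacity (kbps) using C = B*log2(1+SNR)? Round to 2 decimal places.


Given: B = 10 kHz, SNR = 40 dB
SNR linear = 10^(40/10) = 10000
1 + SNR = 10001
log2(10001) = 13.2878566418
C = 10 * 1000 * 13.2878566418 = 132878.5664 bps
C = 132.878566 kbps -> 132.88 kbps (2 dp)

132.88


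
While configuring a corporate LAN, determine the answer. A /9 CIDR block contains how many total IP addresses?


Given: CIDR prefix /9
Host bits = 32 - 9 = 23
Total addresses = 2^23 = 8388608

8388608


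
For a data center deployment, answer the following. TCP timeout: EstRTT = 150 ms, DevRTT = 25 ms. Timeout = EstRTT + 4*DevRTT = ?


Given: EstRTT = 150 ms, DevRTT = 25 ms
Timeout = EstRTT + 4 * DevRTT
4 * DevRTT = 4 * 25 = 100
Timeout = 150 + 100 = 250 ms

250


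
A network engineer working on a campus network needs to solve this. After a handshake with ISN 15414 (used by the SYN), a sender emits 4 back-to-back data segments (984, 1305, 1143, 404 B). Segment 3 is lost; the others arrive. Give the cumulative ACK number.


SYN uses sequence number 15414; first data byte = ISN + 1 = 15415.
Segment 1: SEQ = 15415, len = 984 B, covers [15415, 16398]
Segment 2: SEQ = 16399, len = 1305 B, covers [16399, 17703]
Segment 3: SEQ = 17704, len = 1143 B, covers [17704, 18846] [LOST]
Segment 4: SEQ = 18847, len = 404 B, covers [18847, 19250]
In-order data received: bytes [15415, 17703] (segments 1..2).
Segment 3 missing -> gap begins at byte 17704; later segments buffered out of order.
Cumulative ACK = next expected in-order byte = 15415 + 984 + 1305 = 17704

17704


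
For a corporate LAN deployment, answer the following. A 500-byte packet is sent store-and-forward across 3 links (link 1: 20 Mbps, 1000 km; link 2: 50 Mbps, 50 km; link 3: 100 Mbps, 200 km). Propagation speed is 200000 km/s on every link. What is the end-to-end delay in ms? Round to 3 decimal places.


Packet = 500 bytes = 4000 bits. Store-and-forward: sum (t_trans + t_prop) per link.
Link 1: t_trans = 4000/(20*10^6) s = 0.2000 ms; t_prop = 1000/200000 s = 5.0000 ms; subtotal = 5.2000 ms
Link 2: t_trans = 4000/(50*10^6) s = 0.0800 ms; t_prop = 50/200000 s = 0.2500 ms; subtotal = 0.3300 ms
Link 3: t_trans = 4000/(100*10^6) s = 0.0400 ms; t_prop = 200/200000 s = 1.0000 ms; subtotal = 1.0400 ms
End-to-end = 5.2000 + 0.3300 + 1.0400 = 6.5700 ms -> 6.570 ms (3 dp)

6.570


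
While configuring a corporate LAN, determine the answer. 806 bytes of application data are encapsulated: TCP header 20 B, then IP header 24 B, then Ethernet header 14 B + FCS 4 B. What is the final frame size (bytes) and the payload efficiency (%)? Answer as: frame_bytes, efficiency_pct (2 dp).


TCP segment = 806 + 20 = 826 B
IP packet = 826 + 24 = 850 B
Ethernet frame = 850 + 14 + 4 = 868 B
Efficiency = app / frame = 806 / 868 = 0.928571 = 92.8571% -> 92.86% (2 dp)

868, 92.86


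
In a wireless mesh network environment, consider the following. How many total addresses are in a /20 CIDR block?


Given: CIDR prefix /20
Host bits = 32 - 20 = 12
Total addresses = 2^12 = 4096

4096


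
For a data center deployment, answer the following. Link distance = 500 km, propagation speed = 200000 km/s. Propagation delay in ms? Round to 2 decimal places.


Given: distance = 500 km, speed = 200000 km/s
Delay = distance / speed = 500 / 200000 seconds
Delay in ms = 500 * 1000 / 200000
Delay = 2.5000 ms
Rounded to 2 dp = 2.50 ms

2.50


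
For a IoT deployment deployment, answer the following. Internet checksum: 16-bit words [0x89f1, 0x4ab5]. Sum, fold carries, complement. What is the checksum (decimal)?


Given words: [0x89f1, 0x4ab5]
Step 1: Sum all words
Raw sum = 35313 + 19125 = 54438
One's complement = ~54438 & 0xFFFF = 11097

11097


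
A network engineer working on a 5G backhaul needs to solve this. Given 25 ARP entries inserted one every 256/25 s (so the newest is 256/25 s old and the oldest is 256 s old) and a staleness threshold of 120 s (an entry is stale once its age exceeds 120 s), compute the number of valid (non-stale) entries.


Ages are k * 256/25 s for k = 1..25 (spacing = 10.2400 s).
Entry k is valid iff k * 256/25 <= 120 iff k <= 25 * 120 / 256 = 11.7188
n_valid = floor(11.7188) = 11
(n_stale = 25 - 11 = 14)

11


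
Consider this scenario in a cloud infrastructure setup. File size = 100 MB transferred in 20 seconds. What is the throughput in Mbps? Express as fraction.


Given: file = 100 MB, time = 20 s
File in Mb = 100 * 8 = 800 Mb
Throughput = 800 / 20 Mbps
Throughput = 40 Mbps

40


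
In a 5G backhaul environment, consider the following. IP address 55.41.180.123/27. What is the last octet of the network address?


Given: IP = 55.41.180.123, prefix = /27
Subnet mask = 255.255.255.224
Last octet of IP: 123
Last octet of mask: 224
Network last octet = 123 AND 224 = 96

96


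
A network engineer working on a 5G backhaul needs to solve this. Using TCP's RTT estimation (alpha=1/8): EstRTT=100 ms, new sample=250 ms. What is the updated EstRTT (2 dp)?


Given: EstRTT = 100 ms, SampleRTT = 250 ms, alpha = 1/8
New EstRTT = (1 - alpha) * EstRTT + alpha * SampleRTT
(7/8) * 100 = 87.5
(1/8) * 250 = 31.25
New EstRTT = 87.5 + 31.25 = 118.75 ms -> 118.75 ms (2 dp)

118.75
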